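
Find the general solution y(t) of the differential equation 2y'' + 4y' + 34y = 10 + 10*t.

y = 75/289 + 5*t/17 + C1*cos(4*t)*exp(-t) + C2*exp(-t)*sin(4*t)

Divide through by 2: y'' + 2y' + 17y = 5 + 5*t.
Characteristic equation r² + 2r + 17 = 0 has discriminant (2)² - 4·(17) = -64 < 0, so r = -1 ± 4i.
Hence y_h = C1*cos(4*t)*exp(-t) + C2*exp(-t)*sin(4*t).
For the particular solution try y_p = A0 + A1*t. Substituting and matching coefficients of each power of t gives A0 = 75/289, A1 = 5/17, so y_p = 75/289 + 5*t/17.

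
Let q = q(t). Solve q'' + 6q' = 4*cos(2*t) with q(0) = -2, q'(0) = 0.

q = -2 - cos(2*t)/10 + exp(-6*t)/10 + 3*sin(2*t)/10

Characteristic equation r² + 6r = 0 factors as (r + 6)r = 0, so r = -6, 0.
Hence q_h = C1*exp(-6*t) + C2.
Try q_p = A*cos(2*t) + B*sin(2*t). Substituting and equating the coefficients of cos(2t) and sin(2t) gives A = -1/10, B = 3/10, so q_p = -cos(2*t)/10 + 3*sin(2*t)/10.
General solution: q = C2 - cos(2*t)/10 + 3*sin(2*t)/10 + C1*exp(-6*t).
Apply the initial conditions: q(0) = -1/10 + C1 + C2 = -2 and q'(0) = 3/5 - 6*C1 = 0. Solving gives C1 = 1/10, C2 = -2.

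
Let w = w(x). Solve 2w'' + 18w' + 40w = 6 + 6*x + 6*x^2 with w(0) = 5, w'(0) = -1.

w = 513/4000 - 2309*exp(-5*x)/125 + 3*x**2/20 + 3*x/200 + 747*exp(-4*x)/32

Divide through by 2: w'' + 9w' + 20w = 3 + 3*x + 3*x^2.
Characteristic equation r² + 9r + 20 = 0 factors as (r + 4)(r + 5) = 0, so r = -4, -5.
Hence w_h = C1*exp(-4*x) + C2*exp(-5*x).
For the particular solution try w_p = A0 + A1*x + A2*x^2. Substituting and matching coefficients of each power of x gives A0 = 513/4000, A1 = 3/200, A2 = 3/20, so w_p = 513/4000 + 3*x^2/20 + 3*x/200.
General solution: w = 513/4000 + 3*x^2/20 + 3*x/200 + C1*exp(-4*x) + C2*exp(-5*x).
Apply the initial conditions: w(0) = 513/4000 + C1 + C2 = 5 and w'(0) = 3/200 - 5*C2 - 4*C1 = -1. Solving gives C1 = 747/32, C2 = -2309/125.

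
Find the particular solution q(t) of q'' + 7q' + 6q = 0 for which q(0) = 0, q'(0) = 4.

Characteristic equation r² + 7r + 6 = 0 factors as (r + 1)(r + 6) = 0, so r = -1, -6.
Hence q_h = C1*exp(-t) + C2*exp(-6*t).
Apply the initial conditions: q(0) = C1 + C2 = 0 and q'(0) = -C1 - 6*C2 = 4. Solving gives C1 = 4/5, C2 = -4/5.

q = -4*exp(-6*t)/5 + 4*exp(-t)/5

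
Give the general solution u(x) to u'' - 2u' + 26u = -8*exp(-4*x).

Characteristic equation r² - 2r + 26 = 0 has discriminant (-2)² - 4·(26) = -100 < 0, so r = 1 ± 5i.
Hence u_h = C1*cos(5*x)*exp(x) + C2*exp(x)*sin(5*x).
Try u_p = A*exp(-4*x). Substituting into the equation and dividing by exp(-4*x) gives A = -4/25, so u_p = -4*exp(-4*x)/25.

u = -4*exp(-4*x)/25 + C1*cos(5*x)*exp(x) + C2*exp(x)*sin(5*x)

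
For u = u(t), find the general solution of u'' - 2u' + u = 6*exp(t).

Characteristic equation r² - 2r + 1 = 0 has discriminant (-2)² - 4·(1) = 0, so r = 1 is a repeated root.
Hence u_h = (C1 + C2*t)*exp(t).
Since exp(t) solves the homogeneous equation (r = 1 is a root of multiplicity 2), multiply the trial by t^2. Try u_p = A*t^2*exp(t). Substituting into the equation and dividing by exp(t) gives A = 3, so u_p = 3*t^2*exp(t).

u = C1*exp(t) + 3*t**2*exp(t) + C2*t*exp(t)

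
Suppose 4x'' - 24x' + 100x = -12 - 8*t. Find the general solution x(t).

x = -87/625 - 2*t/25 + C1*cos(4*t)*exp(3*t) + C2*exp(3*t)*sin(4*t)

Divide through by 4: x'' - 6x' + 25x = -3 - 2*t.
Characteristic equation r² - 6r + 25 = 0 has discriminant (-6)² - 4·(25) = -64 < 0, so r = 3 ± 4i.
Hence x_h = C1*cos(4*t)*exp(3*t) + C2*exp(3*t)*sin(4*t).
For the particular solution try x_p = A0 + A1*t. Substituting and matching coefficients of each power of t gives A0 = -87/625, A1 = -2/25, so x_p = -87/625 - 2*t/25.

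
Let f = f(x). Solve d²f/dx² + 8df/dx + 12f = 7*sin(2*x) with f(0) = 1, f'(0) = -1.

f = -27*exp(-6*x)/80 - 7*cos(2*x)/20 + 7*sin(2*x)/40 + 27*exp(-2*x)/16

Characteristic equation r² + 8r + 12 = 0 factors as (r + 2)(r + 6) = 0, so r = -2, -6.
Hence f_h = C1*exp(-2*x) + C2*exp(-6*x).
Try f_p = A*cos(2*x) + B*sin(2*x). Substituting and equating the coefficients of cos(2x) and sin(2x) gives A = -7/20, B = 7/40, so f_p = -7*cos(2*x)/20 + 7*sin(2*x)/40.
General solution: f = -7*cos(2*x)/20 + 7*sin(2*x)/40 + C1*exp(-2*x) + C2*exp(-6*x).
Apply the initial conditions: f(0) = -7/20 + C1 + C2 = 1 and f'(0) = 7/20 - 6*C2 - 2*C1 = -1. Solving gives C1 = 27/16, C2 = -27/80.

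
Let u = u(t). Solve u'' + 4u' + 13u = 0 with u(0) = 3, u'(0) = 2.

Characteristic equation r² + 4r + 13 = 0 has discriminant (4)² - 4·(13) = -36 < 0, so r = -2 ± 3i.
Hence u_h = C1*cos(3*t)*exp(-2*t) + C2*exp(-2*t)*sin(3*t).
Apply the initial conditions: u(0) = C1 = 3 and u'(0) = -2*C1 + 3*C2 = 2. Solving gives C1 = 3, C2 = 8/3.

u = 3*cos(3*t)*exp(-2*t) + 8*exp(-2*t)*sin(3*t)/3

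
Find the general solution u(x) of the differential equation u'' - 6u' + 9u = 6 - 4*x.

Characteristic equation r² - 6r + 9 = 0 has discriminant (-6)² - 4·(9) = 0, so r = 3 is a repeated root.
Hence u_h = (C1 + C2*x)*exp(3*x).
For the particular solution try u_p = A0 + A1*x. Substituting and matching coefficients of each power of x gives A0 = 10/27, A1 = -4/9, so u_p = 10/27 - 4*x/9.

u = 10/27 - 4*x/9 + C1*exp(3*x) + C2*x*exp(3*x)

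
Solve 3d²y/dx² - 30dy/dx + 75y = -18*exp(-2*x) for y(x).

y = -6*exp(-2*x)/49 + C1*exp(5*x) + C2*x*exp(5*x)

Divide through by 3: y'' - 10y' + 25y = -6*exp(-2*x).
Characteristic equation r² - 10r + 25 = 0 has discriminant (-10)² - 4·(25) = 0, so r = 5 is a repeated root.
Hence y_h = (C1 + C2*x)*exp(5*x).
Try y_p = A*exp(-2*x). Substituting into the equation and dividing by exp(-2*x) gives A = -6/49, so y_p = -6*exp(-2*x)/49.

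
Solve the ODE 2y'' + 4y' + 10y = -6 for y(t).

y = -3/5 + C1*cos(2*t)*exp(-t) + C2*exp(-t)*sin(2*t)

Divide through by 2: y'' + 2y' + 5y = -3.
Characteristic equation r² + 2r + 5 = 0 has discriminant (2)² - 4·(5) = -16 < 0, so r = -1 ± 2i.
Hence y_h = C1*cos(2*t)*exp(-t) + C2*exp(-t)*sin(2*t).
For the particular solution try y_p = A0. Substituting and matching coefficients of each power of t gives A0 = -3/5, so y_p = -3/5.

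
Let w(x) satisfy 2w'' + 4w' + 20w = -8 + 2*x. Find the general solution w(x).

Divide through by 2: w'' + 2w' + 10w = -4 + x.
Characteristic equation r² + 2r + 10 = 0 has discriminant (2)² - 4·(10) = -36 < 0, so r = -1 ± 3i.
Hence w_h = C1*cos(3*x)*exp(-x) + C2*exp(-x)*sin(3*x).
For the particular solution try w_p = A0 + A1*x. Substituting and matching coefficients of each power of x gives A0 = -21/50, A1 = 1/10, so w_p = -21/50 + x/10.

w = -21/50 + x/10 + C1*cos(3*x)*exp(-x) + C2*exp(-x)*sin(3*x)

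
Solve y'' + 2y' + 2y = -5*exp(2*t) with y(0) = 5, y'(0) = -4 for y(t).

y = -exp(2*t)/2 + 5*exp(-t)*sin(t)/2 + 11*cos(t)*exp(-t)/2

Characteristic equation r² + 2r + 2 = 0 has discriminant (2)² - 4·(2) = -4 < 0, so r = -1 ± i.
Hence y_h = C1*cos(t)*exp(-t) + C2*exp(-t)*sin(t).
Try y_p = A*exp(2*t). Substituting into the equation and dividing by exp(2*t) gives A = -1/2, so y_p = -exp(2*t)/2.
General solution: y = -exp(2*t)/2 + C1*cos(t)*exp(-t) + C2*exp(-t)*sin(t).
Apply the initial conditions: y(0) = -1/2 + C1 = 5 and y'(0) = -1 + C2 - C1 = -4. Solving gives C1 = 11/2, C2 = 5/2.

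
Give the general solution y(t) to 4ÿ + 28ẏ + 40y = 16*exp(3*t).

Divide through by 4: y'' + 7y' + 10y = 4*exp(3*t).
Characteristic equation r² + 7r + 10 = 0 factors as (r + 2)(r + 5) = 0, so r = -2, -5.
Hence y_h = C1*exp(-2*t) + C2*exp(-5*t).
Try y_p = A*exp(3*t). Substituting into the equation and dividing by exp(3*t) gives A = 1/10, so y_p = exp(3*t)/10.

y = exp(3*t)/10 + C1*exp(-2*t) + C2*exp(-5*t)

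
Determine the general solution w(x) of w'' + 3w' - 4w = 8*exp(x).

w = C1*exp(-4*x) + C2*exp(x) + 8*x*exp(x)/5

Characteristic equation r² + 3r - 4 = 0 factors as (r + 4)(r - 1) = 0, so r = -4, 1.
Hence w_h = C1*exp(-4*x) + C2*exp(x).
Since exp(x) solves the homogeneous equation (r = 1 is a root of multiplicity 1), multiply the trial by x. Try w_p = A*x*exp(x). Substituting into the equation and dividing by exp(x) gives A = 8/5, so w_p = 8*x*exp(x)/5.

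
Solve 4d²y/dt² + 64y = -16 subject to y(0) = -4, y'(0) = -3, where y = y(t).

Divide through by 4: y'' + 16y = -4.
Characteristic equation r² + 16 = 0 has discriminant (0)² - 4·(16) = -64 < 0, so r = ± 4i.
Hence y_h = C1*cos(4*t) + C2*sin(4*t).
For the particular solution try y_p = A0. Substituting and matching coefficients of each power of t gives A0 = -1/4, so y_p = -1/4.
General solution: y = -1/4 + C1*cos(4*t) + C2*sin(4*t).
Apply the initial conditions: y(0) = -1/4 + C1 = -4 and y'(0) = 4*C2 = -3. Solving gives C1 = -15/4, C2 = -3/4.

y = -1/4 - 15*cos(4*t)/4 - 3*sin(4*t)/4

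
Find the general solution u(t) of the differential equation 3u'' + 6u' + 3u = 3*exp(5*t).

u = exp(5*t)/36 + C1*exp(-t) + C2*t*exp(-t)

Divide through by 3: u'' + 2u' + u = exp(5*t).
Characteristic equation r² + 2r + 1 = 0 has discriminant (2)² - 4·(1) = 0, so r = -1 is a repeated root.
Hence u_h = (C1 + C2*t)*exp(-t).
Try u_p = A*exp(5*t). Substituting into the equation and dividing by exp(5*t) gives A = 1/36, so u_p = exp(5*t)/36.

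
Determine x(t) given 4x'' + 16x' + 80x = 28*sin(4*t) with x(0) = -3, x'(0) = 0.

x = -7*cos(4*t)/17 + 7*sin(4*t)/68 - 95*exp(-2*t)*sin(4*t)/68 - 44*cos(4*t)*exp(-2*t)/17

Divide through by 4: x'' + 4x' + 20x = 7*sin(4*t).
Characteristic equation r² + 4r + 20 = 0 has discriminant (4)² - 4·(20) = -64 < 0, so r = -2 ± 4i.
Hence x_h = C1*cos(4*t)*exp(-2*t) + C2*exp(-2*t)*sin(4*t).
Try x_p = A*cos(4*t) + B*sin(4*t). Substituting and equating the coefficients of cos(4t) and sin(4t) gives A = -7/17, B = 7/68, so x_p = -7*cos(4*t)/17 + 7*sin(4*t)/68.
General solution: x = -7*cos(4*t)/17 + 7*sin(4*t)/68 + C1*cos(4*t)*exp(-2*t) + C2*exp(-2*t)*sin(4*t).
Apply the initial conditions: x(0) = -7/17 + C1 = -3 and x'(0) = 7/17 - 2*C1 + 4*C2 = 0. Solving gives C1 = -44/17, C2 = -95/68.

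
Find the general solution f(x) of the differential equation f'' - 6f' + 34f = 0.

f = C1*cos(5*x)*exp(3*x) + C2*exp(3*x)*sin(5*x)

Characteristic equation r² - 6r + 34 = 0 has discriminant (-6)² - 4·(34) = -100 < 0, so r = 3 ± 5i.
Hence f_h = C1*cos(5*x)*exp(3*x) + C2*exp(3*x)*sin(5*x).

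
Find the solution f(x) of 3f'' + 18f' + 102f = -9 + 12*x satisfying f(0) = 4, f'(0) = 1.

Divide through by 3: f'' + 6f' + 34f = -3 + 4*x.
Characteristic equation r² + 6r + 34 = 0 has discriminant (6)² - 4·(34) = -100 < 0, so r = -3 ± 5i.
Hence f_h = C1*cos(5*x)*exp(-3*x) + C2*exp(-3*x)*sin(5*x).
For the particular solution try f_p = A0 + A1*x. Substituting and matching coefficients of each power of x gives A0 = -63/578, A1 = 2/17, so f_p = -63/578 + 2*x/17.
General solution: f = -63/578 + 2*x/17 + C1*cos(5*x)*exp(-3*x) + C2*exp(-3*x)*sin(5*x).
Apply the initial conditions: f(0) = -63/578 + C1 = 4 and f'(0) = 2/17 - 3*C1 + 5*C2 = 1. Solving gives C1 = 2375/578, C2 = 1527/578.

f = -63/578 + 2*x/17 + 1527*exp(-3*x)*sin(5*x)/578 + 2375*cos(5*x)*exp(-3*x)/578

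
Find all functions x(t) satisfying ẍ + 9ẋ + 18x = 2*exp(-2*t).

Characteristic equation r² + 9r + 18 = 0 factors as (r + 6)(r + 3) = 0, so r = -6, -3.
Hence x_h = C1*exp(-6*t) + C2*exp(-3*t).
Try x_p = A*exp(-2*t). Substituting into the equation and dividing by exp(-2*t) gives A = 1/2, so x_p = exp(-2*t)/2.

x = exp(-2*t)/2 + C1*exp(-6*t) + C2*exp(-3*t)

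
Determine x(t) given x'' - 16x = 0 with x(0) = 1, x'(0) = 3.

x = exp(-4*t)/8 + 7*exp(4*t)/8

Characteristic equation r² - 16 = 0 factors as (r + 4)(r - 4) = 0, so r = -4, 4.
Hence x_h = C1*exp(-4*t) + C2*exp(4*t).
Apply the initial conditions: x(0) = C1 + C2 = 1 and x'(0) = -4*C1 + 4*C2 = 3. Solving gives C1 = 1/8, C2 = 7/8.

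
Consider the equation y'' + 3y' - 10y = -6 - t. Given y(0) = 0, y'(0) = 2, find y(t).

y = 63/100 - 79*exp(-5*t)/175 - 5*exp(2*t)/28 + t/10

Characteristic equation r² + 3r - 10 = 0 factors as (r - 2)(r + 5) = 0, so r = 2, -5.
Hence y_h = C1*exp(2*t) + C2*exp(-5*t).
For the particular solution try y_p = A0 + A1*t. Substituting and matching coefficients of each power of t gives A0 = 63/100, A1 = 1/10, so y_p = 63/100 + t/10.
General solution: y = 63/100 + t/10 + C1*exp(2*t) + C2*exp(-5*t).
Apply the initial conditions: y(0) = 63/100 + C1 + C2 = 0 and y'(0) = 1/10 - 5*C2 + 2*C1 = 2. Solving gives C1 = -5/28, C2 = -79/175.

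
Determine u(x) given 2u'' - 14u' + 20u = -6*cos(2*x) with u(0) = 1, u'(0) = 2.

Divide through by 2: u'' - 7u' + 10u = -3*cos(2*x).
Characteristic equation r² - 7r + 10 = 0 factors as (r - 5)(r - 2) = 0, so r = 5, 2.
Hence u_h = C1*exp(5*x) + C2*exp(2*x).
Try u_p = A*cos(2*x) + B*sin(2*x). Substituting and equating the coefficients of cos(2x) and sin(2x) gives A = -9/116, B = 21/116, so u_p = -9*cos(2*x)/116 + 21*sin(2*x)/116.
General solution: u = -9*cos(2*x)/116 + 21*sin(2*x)/116 + C1*exp(5*x) + C2*exp(2*x).
Apply the initial conditions: u(0) = -9/116 + C1 + C2 = 1 and u'(0) = 21/58 + 2*C2 + 5*C1 = 2. Solving gives C1 = -5/29, C2 = 5/4.

u = -9*cos(2*x)/116 - 5*exp(5*x)/29 + 5*exp(2*x)/4 + 21*sin(2*x)/116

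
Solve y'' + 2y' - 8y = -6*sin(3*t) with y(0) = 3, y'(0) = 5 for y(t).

Characteristic equation r² + 2r - 8 = 0 factors as (r - 2)(r + 4) = 0, so r = 2, -4.
Hence y_h = C1*exp(2*t) + C2*exp(-4*t).
Try y_p = A*cos(3*t) + B*sin(3*t). Substituting and equating the coefficients of cos(3t) and sin(3t) gives A = 36/325, B = 102/325, so y_p = 36*cos(3*t)/325 + 102*sin(3*t)/325.
General solution: y = 36*cos(3*t)/325 + 102*sin(3*t)/325 + C1*exp(2*t) + C2*exp(-4*t).
Apply the initial conditions: y(0) = 36/325 + C1 + C2 = 3 and y'(0) = 306/325 - 4*C2 + 2*C1 = 5. Solving gives C1 = 203/78, C2 = 43/150.

y = 36*cos(3*t)/325 + 43*exp(-4*t)/150 + 102*sin(3*t)/325 + 203*exp(2*t)/78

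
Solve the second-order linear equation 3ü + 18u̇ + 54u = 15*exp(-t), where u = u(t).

u = 5*exp(-t)/13 + C1*cos(3*t)*exp(-3*t) + C2*exp(-3*t)*sin(3*t)

Divide through by 3: u'' + 6u' + 18u = 5*exp(-t).
Characteristic equation r² + 6r + 18 = 0 has discriminant (6)² - 4·(18) = -36 < 0, so r = -3 ± 3i.
Hence u_h = C1*cos(3*t)*exp(-3*t) + C2*exp(-3*t)*sin(3*t).
Try u_p = A*exp(-t). Substituting into the equation and dividing by exp(-t) gives A = 5/13, so u_p = 5*exp(-t)/13.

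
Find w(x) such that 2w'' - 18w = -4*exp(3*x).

w = C1*exp(-3*x) + C2*exp(3*x) - x*exp(3*x)/3

Divide through by 2: w'' - 9w = -2*exp(3*x).
Characteristic equation r² - 9 = 0 factors as (r + 3)(r - 3) = 0, so r = -3, 3.
Hence w_h = C1*exp(-3*x) + C2*exp(3*x).
Since exp(3*x) solves the homogeneous equation (r = 3 is a root of multiplicity 1), multiply the trial by x. Try w_p = A*x*exp(3*x). Substituting into the equation and dividing by exp(3*x) gives A = -1/3, so w_p = -x*exp(3*x)/3.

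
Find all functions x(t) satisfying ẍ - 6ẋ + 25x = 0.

Characteristic equation r² - 6r + 25 = 0 has discriminant (-6)² - 4·(25) = -64 < 0, so r = 3 ± 4i.
Hence x_h = C1*cos(4*t)*exp(3*t) + C2*exp(3*t)*sin(4*t).

x = C1*cos(4*t)*exp(3*t) + C2*exp(3*t)*sin(4*t)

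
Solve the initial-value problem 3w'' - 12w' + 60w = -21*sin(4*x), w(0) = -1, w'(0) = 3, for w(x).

Divide through by 3: w'' - 4w' + 20w = -7*sin(4*x).
Characteristic equation r² - 4r + 20 = 0 has discriminant (-4)² - 4·(20) = -64 < 0, so r = 2 ± 4i.
Hence w_h = C1*cos(4*x)*exp(2*x) + C2*exp(2*x)*sin(4*x).
Try w_p = A*cos(4*x) + B*sin(4*x). Substituting and equating the coefficients of cos(4x) and sin(4x) gives A = -7/17, B = -7/68, so w_p = -7*cos(4*x)/17 - 7*sin(4*x)/68.
General solution: w = -7*cos(4*x)/17 - 7*sin(4*x)/68 + C1*cos(4*x)*exp(2*x) + C2*exp(2*x)*sin(4*x).
Apply the initial conditions: w(0) = -7/17 + C1 = -1 and w'(0) = -7/17 + 2*C1 + 4*C2 = 3. Solving gives C1 = -10/17, C2 = 39/34.

w = -7*cos(4*x)/17 - 7*sin(4*x)/68 - 10*cos(4*x)*exp(2*x)/17 + 39*exp(2*x)*sin(4*x)/34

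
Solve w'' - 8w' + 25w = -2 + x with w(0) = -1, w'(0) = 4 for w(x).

w = -42/625 + x/25 - 583*cos(3*x)*exp(4*x)/625 + 4807*exp(4*x)*sin(3*x)/1875

Characteristic equation r² - 8r + 25 = 0 has discriminant (-8)² - 4·(25) = -36 < 0, so r = 4 ± 3i.
Hence w_h = C1*cos(3*x)*exp(4*x) + C2*exp(4*x)*sin(3*x).
For the particular solution try w_p = A0 + A1*x. Substituting and matching coefficients of each power of x gives A0 = -42/625, A1 = 1/25, so w_p = -42/625 + x/25.
General solution: w = -42/625 + x/25 + C1*cos(3*x)*exp(4*x) + C2*exp(4*x)*sin(3*x).
Apply the initial conditions: w(0) = -42/625 + C1 = -1 and w'(0) = 1/25 + 3*C2 + 4*C1 = 4. Solving gives C1 = -583/625, C2 = 4807/1875.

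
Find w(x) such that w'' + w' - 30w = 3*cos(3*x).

w = -13*cos(3*x)/170 + sin(3*x)/170 + C1*exp(5*x) + C2*exp(-6*x)

Characteristic equation r² + r - 30 = 0 factors as (r - 5)(r + 6) = 0, so r = 5, -6.
Hence w_h = C1*exp(5*x) + C2*exp(-6*x).
Try w_p = A*cos(3*x) + B*sin(3*x). Substituting and equating the coefficients of cos(3x) and sin(3x) gives A = -13/170, B = 1/170, so w_p = -13*cos(3*x)/170 + sin(3*x)/170.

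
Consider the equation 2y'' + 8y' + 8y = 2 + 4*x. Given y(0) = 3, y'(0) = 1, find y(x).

Divide through by 2: y'' + 4y' + 4y = 1 + 2*x.
Characteristic equation r² + 4r + 4 = 0 has discriminant (4)² - 4·(4) = 0, so r = -2 is a repeated root.
Hence y_h = (C1 + C2*x)*exp(-2*x).
For the particular solution try y_p = A0 + A1*x. Substituting and matching coefficients of each power of x gives A0 = -1/4, A1 = 1/2, so y_p = -1/4 + x/2.
General solution: y = -1/4 + x/2 + C1*exp(-2*x) + C2*x*exp(-2*x).
Apply the initial conditions: y(0) = -1/4 + C1 = 3 and y'(0) = 1/2 + C2 - 2*C1 = 1. Solving gives C1 = 13/4, C2 = 7.

y = -1/4 + x/2 + 13*exp(-2*x)/4 + 7*x*exp(-2*x)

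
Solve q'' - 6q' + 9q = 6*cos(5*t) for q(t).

q = -45*sin(5*t)/289 - 24*cos(5*t)/289 + C1*exp(3*t) + C2*t*exp(3*t)

Characteristic equation r² - 6r + 9 = 0 has discriminant (-6)² - 4·(9) = 0, so r = 3 is a repeated root.
Hence q_h = (C1 + C2*t)*exp(3*t).
Try q_p = A*cos(5*t) + B*sin(5*t). Substituting and equating the coefficients of cos(5t) and sin(5t) gives A = -24/289, B = -45/289, so q_p = -45*sin(5*t)/289 - 24*cos(5*t)/289.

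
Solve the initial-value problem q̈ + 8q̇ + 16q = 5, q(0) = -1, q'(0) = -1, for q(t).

q = 5/16 - 21*exp(-4*t)/16 - 25*t*exp(-4*t)/4

Characteristic equation r² + 8r + 16 = 0 has discriminant (8)² - 4·(16) = 0, so r = -4 is a repeated root.
Hence q_h = (C1 + C2*t)*exp(-4*t).
For the particular solution try q_p = A0. Substituting and matching coefficients of each power of t gives A0 = 5/16, so q_p = 5/16.
General solution: q = 5/16 + C1*exp(-4*t) + C2*t*exp(-4*t).
Apply the initial conditions: q(0) = 5/16 + C1 = -1 and q'(0) = C2 - 4*C1 = -1. Solving gives C1 = -21/16, C2 = -25/4.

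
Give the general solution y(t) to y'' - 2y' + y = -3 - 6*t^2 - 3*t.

Characteristic equation r² - 2r + 1 = 0 has discriminant (-2)² - 4·(1) = 0, so r = 1 is a repeated root.
Hence y_h = (C1 + C2*t)*exp(t).
For the particular solution try y_p = A0 + A1*t + A2*t^2. Substituting and matching coefficients of each power of t gives A0 = -45, A1 = -27, A2 = -6, so y_p = -45 - 27*t - 6*t^2.

y = -45 - 27*t - 6*t**2 + C1*exp(t) + C2*t*exp(t)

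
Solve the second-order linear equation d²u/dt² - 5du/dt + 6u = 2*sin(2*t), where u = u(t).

Characteristic equation r² - 5r + 6 = 0 factors as (r - 2)(r - 3) = 0, so r = 2, 3.
Hence u_h = C1*exp(2*t) + C2*exp(3*t).
Try u_p = A*cos(2*t) + B*sin(2*t). Substituting and equating the coefficients of cos(2t) and sin(2t) gives A = 5/26, B = 1/26, so u_p = sin(2*t)/26 + 5*cos(2*t)/26.

u = sin(2*t)/26 + 5*cos(2*t)/26 + C1*exp(2*t) + C2*exp(3*t)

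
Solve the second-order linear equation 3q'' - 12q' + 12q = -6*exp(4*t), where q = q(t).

q = -exp(4*t)/2 + C1*exp(2*t) + C2*t*exp(2*t)

Divide through by 3: q'' - 4q' + 4q = -2*exp(4*t).
Characteristic equation r² - 4r + 4 = 0 has discriminant (-4)² - 4·(4) = 0, so r = 2 is a repeated root.
Hence q_h = (C1 + C2*t)*exp(2*t).
Try q_p = A*exp(4*t). Substituting into the equation and dividing by exp(4*t) gives A = -1/2, so q_p = -exp(4*t)/2.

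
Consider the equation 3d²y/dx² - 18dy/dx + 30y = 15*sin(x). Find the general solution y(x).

Divide through by 3: y'' - 6y' + 10y = 5*sin(x).
Characteristic equation r² - 6r + 10 = 0 has discriminant (-6)² - 4·(10) = -4 < 0, so r = 3 ± i.
Hence y_h = C1*cos(x)*exp(3*x) + C2*exp(3*x)*sin(x).
Try y_p = A*cos(x) + B*sin(x). Substituting and equating the coefficients of cos(x) and sin(x) gives A = 10/39, B = 5/13, so y_p = 5*sin(x)/13 + 10*cos(x)/39.

y = 5*sin(x)/13 + 10*cos(x)/39 + C1*cos(x)*exp(3*x) + C2*exp(3*x)*sin(x)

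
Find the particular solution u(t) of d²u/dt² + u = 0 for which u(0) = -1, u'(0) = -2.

Characteristic equation r² + 1 = 0 has discriminant (0)² - 4·(1) = -4 < 0, so r = ± i.
Hence u_h = C1*cos(t) + C2*sin(t).
Apply the initial conditions: u(0) = C1 = -1 and u'(0) = C2 = -2. Solving gives C1 = -1, C2 = -2.

u = -cos(t) - 2*sin(t)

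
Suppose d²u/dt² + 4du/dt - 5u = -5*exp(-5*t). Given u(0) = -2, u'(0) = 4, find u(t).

u = -41*exp(t)/36 - 31*exp(-5*t)/36 + 5*t*exp(-5*t)/6

Characteristic equation r² + 4r - 5 = 0 factors as (r - 1)(r + 5) = 0, so r = 1, -5.
Hence u_h = C1*exp(t) + C2*exp(-5*t).
Since exp(-5*t) solves the homogeneous equation (r = -5 is a root of multiplicity 1), multiply the trial by t. Try u_p = A*t*exp(-5*t). Substituting into the equation and dividing by exp(-5*t) gives A = 5/6, so u_p = 5*t*exp(-5*t)/6.
General solution: u = C1*exp(t) + C2*exp(-5*t) + 5*t*exp(-5*t)/6.
Apply the initial conditions: u(0) = C1 + C2 = -2 and u'(0) = 5/6 + C1 - 5*C2 = 4. Solving gives C1 = -41/36, C2 = -31/36.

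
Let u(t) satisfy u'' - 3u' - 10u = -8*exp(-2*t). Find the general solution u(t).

Characteristic equation r² - 3r - 10 = 0 factors as (r - 5)(r + 2) = 0, so r = 5, -2.
Hence u_h = C1*exp(5*t) + C2*exp(-2*t).
Since exp(-2*t) solves the homogeneous equation (r = -2 is a root of multiplicity 1), multiply the trial by t. Try u_p = A*t*exp(-2*t). Substituting into the equation and dividing by exp(-2*t) gives A = 8/7, so u_p = 8*t*exp(-2*t)/7.

u = C1*exp(5*t) + C2*exp(-2*t) + 8*t*exp(-2*t)/7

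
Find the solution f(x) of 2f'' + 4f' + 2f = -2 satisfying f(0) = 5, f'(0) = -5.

f = -1 + 6*exp(-x) + x*exp(-x)

Divide through by 2: f'' + 2f' + f = -1.
Characteristic equation r² + 2r + 1 = 0 has discriminant (2)² - 4·(1) = 0, so r = -1 is a repeated root.
Hence f_h = (C1 + C2*x)*exp(-x).
For the particular solution try f_p = A0. Substituting and matching coefficients of each power of x gives A0 = -1, so f_p = -1.
General solution: f = -1 + C1*exp(-x) + C2*x*exp(-x).
Apply the initial conditions: f(0) = -1 + C1 = 5 and f'(0) = C2 - C1 = -5. Solving gives C1 = 6, C2 = 1.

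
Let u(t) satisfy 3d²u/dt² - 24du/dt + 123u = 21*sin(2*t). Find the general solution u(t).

Divide through by 3: u'' - 8u' + 41u = 7*sin(2*t).
Characteristic equation r² - 8r + 41 = 0 has discriminant (-8)² - 4·(41) = -100 < 0, so r = 4 ± 5i.
Hence u_h = C1*cos(5*t)*exp(4*t) + C2*exp(4*t)*sin(5*t).
Try u_p = A*cos(2*t) + B*sin(2*t). Substituting and equating the coefficients of cos(2t) and sin(2t) gives A = 112/1625, B = 259/1625, so u_p = 112*cos(2*t)/1625 + 259*sin(2*t)/1625.

u = 112*cos(2*t)/1625 + 259*sin(2*t)/1625 + C1*cos(5*t)*exp(4*t) + C2*exp(4*t)*sin(5*t)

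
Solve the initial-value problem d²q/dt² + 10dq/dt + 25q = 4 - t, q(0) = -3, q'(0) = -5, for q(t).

Characteristic equation r² + 10r + 25 = 0 has discriminant (10)² - 4·(25) = 0, so r = -5 is a repeated root.
Hence q_h = (C1 + C2*t)*exp(-5*t).
For the particular solution try q_p = A0 + A1*t. Substituting and matching coefficients of each power of t gives A0 = 22/125, A1 = -1/25, so q_p = 22/125 - t/25.
General solution: q = 22/125 - t/25 + C1*exp(-5*t) + C2*t*exp(-5*t).
Apply the initial conditions: q(0) = 22/125 + C1 = -3 and q'(0) = -1/25 + C2 - 5*C1 = -5. Solving gives C1 = -397/125, C2 = -521/25.

q = 22/125 - 397*exp(-5*t)/125 - t/25 - 521*t*exp(-5*t)/25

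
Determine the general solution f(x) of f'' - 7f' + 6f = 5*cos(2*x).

f = -7*sin(2*x)/20 + cos(2*x)/20 + C1*exp(x) + C2*exp(6*x)

Characteristic equation r² - 7r + 6 = 0 factors as (r - 1)(r - 6) = 0, so r = 1, 6.
Hence f_h = C1*exp(x) + C2*exp(6*x).
Try f_p = A*cos(2*x) + B*sin(2*x). Substituting and equating the coefficients of cos(2x) and sin(2x) gives A = 1/20, B = -7/20, so f_p = -7*sin(2*x)/20 + cos(2*x)/20.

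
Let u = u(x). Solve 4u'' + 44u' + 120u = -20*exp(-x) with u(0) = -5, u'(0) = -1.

Divide through by 4: u'' + 11u' + 30u = -5*exp(-x).
Characteristic equation r² + 11r + 30 = 0 factors as (r + 6)(r + 5) = 0, so r = -6, -5.
Hence u_h = C1*exp(-6*x) + C2*exp(-5*x).
Try u_p = A*exp(-x). Substituting into the equation and dividing by exp(-x) gives A = -1/4, so u_p = -exp(-x)/4.
General solution: u = -exp(-x)/4 + C1*exp(-6*x) + C2*exp(-5*x).
Apply the initial conditions: u(0) = -1/4 + C1 + C2 = -5 and u'(0) = 1/4 - 6*C1 - 5*C2 = -1. Solving gives C1 = 25, C2 = -119/4.

u = 25*exp(-6*x) - 119*exp(-5*x)/4 - exp(-x)/4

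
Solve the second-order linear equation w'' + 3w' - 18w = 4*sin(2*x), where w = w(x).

Characteristic equation r² + 3r - 18 = 0 factors as (r - 3)(r + 6) = 0, so r = 3, -6.
Hence w_h = C1*exp(3*x) + C2*exp(-6*x).
Try w_p = A*cos(2*x) + B*sin(2*x). Substituting and equating the coefficients of cos(2x) and sin(2x) gives A = -3/65, B = -11/65, so w_p = -11*sin(2*x)/65 - 3*cos(2*x)/65.

w = -11*sin(2*x)/65 - 3*cos(2*x)/65 + C1*exp(3*x) + C2*exp(-6*x)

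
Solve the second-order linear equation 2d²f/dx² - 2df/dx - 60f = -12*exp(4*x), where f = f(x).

Divide through by 2: f'' - f' - 30f = -6*exp(4*x).
Characteristic equation r² - r - 30 = 0 factors as (r + 5)(r - 6) = 0, so r = -5, 6.
Hence f_h = C1*exp(-5*x) + C2*exp(6*x).
Try f_p = A*exp(4*x). Substituting into the equation and dividing by exp(4*x) gives A = 1/3, so f_p = exp(4*x)/3.

f = exp(4*x)/3 + C1*exp(-5*x) + C2*exp(6*x)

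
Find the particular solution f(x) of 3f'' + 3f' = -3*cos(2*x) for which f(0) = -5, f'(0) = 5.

Divide through by 3: f'' + f' = -cos(2*x).
Characteristic equation r² + r = 0 factors as (r + 1)r = 0, so r = -1, 0.
Hence f_h = C1*exp(-x) + C2.
Try f_p = A*cos(2*x) + B*sin(2*x). Substituting and equating the coefficients of cos(2x) and sin(2x) gives A = 1/5, B = -1/10, so f_p = -sin(2*x)/10 + cos(2*x)/5.
General solution: f = C2 - sin(2*x)/10 + cos(2*x)/5 + C1*exp(-x).
Apply the initial conditions: f(0) = 1/5 + C1 + C2 = -5 and f'(0) = -1/5 - C1 = 5. Solving gives C1 = -26/5, C2 = 0.

f = -26*exp(-x)/5 - sin(2*x)/10 + cos(2*x)/5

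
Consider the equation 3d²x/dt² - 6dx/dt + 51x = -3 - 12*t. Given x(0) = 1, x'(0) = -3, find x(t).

x = -25/289 - 4*t/17 - 1113*exp(t)*sin(4*t)/1156 + 314*cos(4*t)*exp(t)/289

Divide through by 3: x'' - 2x' + 17x = -1 - 4*t.
Characteristic equation r² - 2r + 17 = 0 has discriminant (-2)² - 4·(17) = -64 < 0, so r = 1 ± 4i.
Hence x_h = C1*cos(4*t)*exp(t) + C2*exp(t)*sin(4*t).
For the particular solution try x_p = A0 + A1*t. Substituting and matching coefficients of each power of t gives A0 = -25/289, A1 = -4/17, so x_p = -25/289 - 4*t/17.
General solution: x = -25/289 - 4*t/17 + C1*cos(4*t)*exp(t) + C2*exp(t)*sin(4*t).
Apply the initial conditions: x(0) = -25/289 + C1 = 1 and x'(0) = -4/17 + C1 + 4*C2 = -3. Solving gives C1 = 314/289, C2 = -1113/1156.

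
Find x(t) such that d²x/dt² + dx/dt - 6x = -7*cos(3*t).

Characteristic equation r² + r - 6 = 0 factors as (r + 3)(r - 2) = 0, so r = -3, 2.
Hence x_h = C1*exp(-3*t) + C2*exp(2*t).
Try x_p = A*cos(3*t) + B*sin(3*t). Substituting and equating the coefficients of cos(3t) and sin(3t) gives A = 35/78, B = -7/78, so x_p = -7*sin(3*t)/78 + 35*cos(3*t)/78.

x = -7*sin(3*t)/78 + 35*cos(3*t)/78 + C1*exp(-3*t) + C2*exp(2*t)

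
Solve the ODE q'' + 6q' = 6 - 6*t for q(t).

q = C2 - t**2/2 + 7*t/6 + C1*exp(-6*t)

Characteristic equation r² + 6r = 0 factors as (r + 6)r = 0, so r = -6, 0.
Hence q_h = C1*exp(-6*t) + C2.
Since 0 is a characteristic root (multiplicity 1), multiply the polynomial trial by t: try q_p = t*(A0 + A1*t). Substituting and matching coefficients of each power of t gives A0 = 7/6, A1 = -1/2, so q_p = -t^2/2 + 7*t/6.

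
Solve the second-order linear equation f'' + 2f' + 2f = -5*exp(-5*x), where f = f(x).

Characteristic equation r² + 2r + 2 = 0 has discriminant (2)² - 4·(2) = -4 < 0, so r = -1 ± i.
Hence f_h = C1*cos(x)*exp(-x) + C2*exp(-x)*sin(x).
Try f_p = A*exp(-5*x). Substituting into the equation and dividing by exp(-5*x) gives A = -5/17, so f_p = -5*exp(-5*x)/17.

f = -5*exp(-5*x)/17 + C1*cos(x)*exp(-x) + C2*exp(-x)*sin(x)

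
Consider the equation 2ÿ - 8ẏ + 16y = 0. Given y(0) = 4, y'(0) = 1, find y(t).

y = 4*cos(2*t)*exp(2*t) - 7*exp(2*t)*sin(2*t)/2

Divide through by 2: y'' - 4y' + 8y = 0.
Characteristic equation r² - 4r + 8 = 0 has discriminant (-4)² - 4·(8) = -16 < 0, so r = 2 ± 2i.
Hence y_h = C1*cos(2*t)*exp(2*t) + C2*exp(2*t)*sin(2*t).
Apply the initial conditions: y(0) = C1 = 4 and y'(0) = 2*C1 + 2*C2 = 1. Solving gives C1 = 4, C2 = -7/2.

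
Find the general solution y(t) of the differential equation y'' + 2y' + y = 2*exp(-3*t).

Characteristic equation r² + 2r + 1 = 0 has discriminant (2)² - 4·(1) = 0, so r = -1 is a repeated root.
Hence y_h = (C1 + C2*t)*exp(-t).
Try y_p = A*exp(-3*t). Substituting into the equation and dividing by exp(-3*t) gives A = 1/2, so y_p = exp(-3*t)/2.

y = exp(-3*t)/2 + C1*exp(-t) + C2*t*exp(-t)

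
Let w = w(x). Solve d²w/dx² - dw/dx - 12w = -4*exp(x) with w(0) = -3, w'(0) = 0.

w = -31*exp(4*x)/21 - 13*exp(-3*x)/7 + exp(x)/3

Characteristic equation r² - r - 12 = 0 factors as (r + 3)(r - 4) = 0, so r = -3, 4.
Hence w_h = C1*exp(-3*x) + C2*exp(4*x).
Try w_p = A*exp(x). Substituting into the equation and dividing by exp(x) gives A = 1/3, so w_p = exp(x)/3.
General solution: w = exp(x)/3 + C1*exp(-3*x) + C2*exp(4*x).
Apply the initial conditions: w(0) = 1/3 + C1 + C2 = -3 and w'(0) = 1/3 - 3*C1 + 4*C2 = 0. Solving gives C1 = -13/7, C2 = -31/21.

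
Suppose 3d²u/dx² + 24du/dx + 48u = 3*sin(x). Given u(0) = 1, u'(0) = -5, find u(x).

u = -8*cos(x)/289 + 15*sin(x)/289 + 297*exp(-4*x)/289 - 16*x*exp(-4*x)/17

Divide through by 3: u'' + 8u' + 16u = sin(x).
Characteristic equation r² + 8r + 16 = 0 has discriminant (8)² - 4·(16) = 0, so r = -4 is a repeated root.
Hence u_h = (C1 + C2*x)*exp(-4*x).
Try u_p = A*cos(x) + B*sin(x). Substituting and equating the coefficients of cos(x) and sin(x) gives A = -8/289, B = 15/289, so u_p = -8*cos(x)/289 + 15*sin(x)/289.
General solution: u = -8*cos(x)/289 + 15*sin(x)/289 + C1*exp(-4*x) + C2*x*exp(-4*x).
Apply the initial conditions: u(0) = -8/289 + C1 = 1 and u'(0) = 15/289 + C2 - 4*C1 = -5. Solving gives C1 = 297/289, C2 = -16/17.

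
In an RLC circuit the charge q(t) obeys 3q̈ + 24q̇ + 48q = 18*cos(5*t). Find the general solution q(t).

Divide through by 3: q'' + 8q' + 16q = 6*cos(5*t).
Characteristic equation r² + 8r + 16 = 0 has discriminant (8)² - 4·(16) = 0, so r = -4 is a repeated root.
Hence q_h = (C1 + C2*t)*exp(-4*t).
Try q_p = A*cos(5*t) + B*sin(5*t). Substituting and equating the coefficients of cos(5t) and sin(5t) gives A = -54/1681, B = 240/1681, so q_p = -54*cos(5*t)/1681 + 240*sin(5*t)/1681.

q = -54*cos(5*t)/1681 + 240*sin(5*t)/1681 + C1*exp(-4*t) + C2*t*exp(-4*t)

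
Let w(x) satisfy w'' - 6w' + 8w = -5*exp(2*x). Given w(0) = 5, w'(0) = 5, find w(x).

Characteristic equation r² - 6r + 8 = 0 factors as (r - 4)(r - 2) = 0, so r = 4, 2.
Hence w_h = C1*exp(4*x) + C2*exp(2*x).
Since exp(2*x) solves the homogeneous equation (r = 2 is a root of multiplicity 1), multiply the trial by x. Try w_p = A*x*exp(2*x). Substituting into the equation and dividing by exp(2*x) gives A = 5/2, so w_p = 5*x*exp(2*x)/2.
General solution: w = C1*exp(4*x) + C2*exp(2*x) + 5*x*exp(2*x)/2.
Apply the initial conditions: w(0) = C1 + C2 = 5 and w'(0) = 5/2 + 2*C2 + 4*C1 = 5. Solving gives C1 = -15/4, C2 = 35/4.

w = -15*exp(4*x)/4 + 35*exp(2*x)/4 + 5*x*exp(2*x)/2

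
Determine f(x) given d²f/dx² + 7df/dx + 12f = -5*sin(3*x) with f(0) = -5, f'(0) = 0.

f = -125*exp(-3*x)/6 - sin(3*x)/30 + 7*cos(3*x)/30 + 78*exp(-4*x)/5

Characteristic equation r² + 7r + 12 = 0 factors as (r + 3)(r + 4) = 0, so r = -3, -4.
Hence f_h = C1*exp(-3*x) + C2*exp(-4*x).
Try f_p = A*cos(3*x) + B*sin(3*x). Substituting and equating the coefficients of cos(3x) and sin(3x) gives A = 7/30, B = -1/30, so f_p = -sin(3*x)/30 + 7*cos(3*x)/30.
General solution: f = -sin(3*x)/30 + 7*cos(3*x)/30 + C1*exp(-3*x) + C2*exp(-4*x).
Apply the initial conditions: f(0) = 7/30 + C1 + C2 = -5 and f'(0) = -1/10 - 4*C2 - 3*C1 = 0. Solving gives C1 = -125/6, C2 = 78/5.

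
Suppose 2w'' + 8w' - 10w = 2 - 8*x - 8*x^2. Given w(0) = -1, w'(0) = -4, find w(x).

Divide through by 2: w'' + 4w' - 5w = 1 - 4*x - 4*x^2.
Characteristic equation r² + 4r - 5 = 0 factors as (r - 1)(r + 5) = 0, so r = 1, -5.
Hence w_h = C1*exp(x) + C2*exp(-5*x).
For the particular solution try w_p = A0 + A1*x + A2*x^2. Substituting and matching coefficients of each power of x gives A0 = 223/125, A1 = 52/25, A2 = 4/5, so w_p = 223/125 + 4*x^2/5 + 52*x/25.
General solution: w = 223/125 + 4*x^2/5 + 52*x/25 + C1*exp(x) + C2*exp(-5*x).
Apply the initial conditions: w(0) = 223/125 + C1 + C2 = -1 and w'(0) = 52/25 + C1 - 5*C2 = -4. Solving gives C1 = -10/3, C2 = 206/375.

w = 223/125 - 10*exp(x)/3 + 4*x**2/5 + 52*x/25 + 206*exp(-5*x)/375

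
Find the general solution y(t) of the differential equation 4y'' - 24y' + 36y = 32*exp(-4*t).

y = 8*exp(-4*t)/49 + C1*exp(3*t) + C2*t*exp(3*t)

Divide through by 4: y'' - 6y' + 9y = 8*exp(-4*t).
Characteristic equation r² - 6r + 9 = 0 has discriminant (-6)² - 4·(9) = 0, so r = 3 is a repeated root.
Hence y_h = (C1 + C2*t)*exp(3*t).
Try y_p = A*exp(-4*t). Substituting into the equation and dividing by exp(-4*t) gives A = 8/49, so y_p = 8*exp(-4*t)/49.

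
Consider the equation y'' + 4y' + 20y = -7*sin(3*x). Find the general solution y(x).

Characteristic equation r² + 4r + 20 = 0 has discriminant (4)² - 4·(20) = -64 < 0, so r = -2 ± 4i.
Hence y_h = C1*cos(4*x)*exp(-2*x) + C2*exp(-2*x)*sin(4*x).
Try y_p = A*cos(3*x) + B*sin(3*x). Substituting and equating the coefficients of cos(3x) and sin(3x) gives A = 84/265, B = -77/265, so y_p = -77*sin(3*x)/265 + 84*cos(3*x)/265.

y = -77*sin(3*x)/265 + 84*cos(3*x)/265 + C1*cos(4*x)*exp(-2*x) + C2*exp(-2*x)*sin(4*x)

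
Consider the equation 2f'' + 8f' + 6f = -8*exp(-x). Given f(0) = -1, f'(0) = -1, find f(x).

f = -exp(-x) - 2*x*exp(-x)

Divide through by 2: f'' + 4f' + 3f = -4*exp(-x).
Characteristic equation r² + 4r + 3 = 0 factors as (r + 1)(r + 3) = 0, so r = -1, -3.
Hence f_h = C1*exp(-x) + C2*exp(-3*x).
Since exp(-x) solves the homogeneous equation (r = -1 is a root of multiplicity 1), multiply the trial by x. Try f_p = A*x*exp(-x). Substituting into the equation and dividing by exp(-x) gives A = -2, so f_p = -2*x*exp(-x).
General solution: f = C1*exp(-x) + C2*exp(-3*x) - 2*x*exp(-x).
Apply the initial conditions: f(0) = C1 + C2 = -1 and f'(0) = -2 - C1 - 3*C2 = -1. Solving gives C1 = -1, C2 = 0.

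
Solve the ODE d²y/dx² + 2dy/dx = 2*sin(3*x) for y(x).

Characteristic equation r² + 2r = 0 factors as (r + 2)r = 0, so r = -2, 0.
Hence y_h = C1*exp(-2*x) + C2.
Try y_p = A*cos(3*x) + B*sin(3*x). Substituting and equating the coefficients of cos(3x) and sin(3x) gives A = -4/39, B = -2/13, so y_p = -4*cos(3*x)/39 - 2*sin(3*x)/13.

y = C2 - 4*cos(3*x)/39 - 2*sin(3*x)/13 + C1*exp(-2*x)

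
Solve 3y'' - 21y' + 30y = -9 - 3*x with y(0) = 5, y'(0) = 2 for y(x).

y = -37/100 - 72*exp(5*x)/25 - x/10 + 33*exp(2*x)/4

Divide through by 3: y'' - 7y' + 10y = -3 - x.
Characteristic equation r² - 7r + 10 = 0 factors as (r - 2)(r - 5) = 0, so r = 2, 5.
Hence y_h = C1*exp(2*x) + C2*exp(5*x).
For the particular solution try y_p = A0 + A1*x. Substituting and matching coefficients of each power of x gives A0 = -37/100, A1 = -1/10, so y_p = -37/100 - x/10.
General solution: y = -37/100 - x/10 + C1*exp(2*x) + C2*exp(5*x).
Apply the initial conditions: y(0) = -37/100 + C1 + C2 = 5 and y'(0) = -1/10 + 2*C1 + 5*C2 = 2. Solving gives C1 = 33/4, C2 = -72/25.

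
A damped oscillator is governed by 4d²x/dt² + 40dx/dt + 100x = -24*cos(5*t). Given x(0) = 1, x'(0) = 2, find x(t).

Divide through by 4: x'' + 10x' + 25x = -6*cos(5*t).
Characteristic equation r² + 10r + 25 = 0 has discriminant (10)² - 4·(25) = 0, so r = -5 is a repeated root.
Hence x_h = (C1 + C2*t)*exp(-5*t).
Try x_p = A*cos(5*t) + B*sin(5*t). Substituting and equating the coefficients of cos(5t) and sin(5t) gives A = 0, B = -3/25, so x_p = -3*sin(5*t)/25.
General solution: x = -3*sin(5*t)/25 + C1*exp(-5*t) + C2*t*exp(-5*t).
Apply the initial conditions: x(0) = C1 = 1 and x'(0) = -3/5 + C2 - 5*C1 = 2. Solving gives C1 = 1, C2 = 38/5.

x = -3*sin(5*t)/25 + 38*t*exp(-5*t)/5 + exp(-5*t)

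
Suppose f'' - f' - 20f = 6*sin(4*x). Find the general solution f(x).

f = -27*sin(4*x)/164 + 3*cos(4*x)/164 + C1*exp(5*x) + C2*exp(-4*x)

Characteristic equation r² - r - 20 = 0 factors as (r - 5)(r + 4) = 0, so r = 5, -4.
Hence f_h = C1*exp(5*x) + C2*exp(-4*x).
Try f_p = A*cos(4*x) + B*sin(4*x). Substituting and equating the coefficients of cos(4x) and sin(4x) gives A = 3/164, B = -27/164, so f_p = -27*sin(4*x)/164 + 3*cos(4*x)/164.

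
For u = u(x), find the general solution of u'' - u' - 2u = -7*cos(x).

u = 7*sin(x)/10 + 21*cos(x)/10 + C1*exp(-x) + C2*exp(2*x)

Characteristic equation r² - r - 2 = 0 factors as (r + 1)(r - 2) = 0, so r = -1, 2.
Hence u_h = C1*exp(-x) + C2*exp(2*x).
Try u_p = A*cos(x) + B*sin(x). Substituting and equating the coefficients of cos(x) and sin(x) gives A = 21/10, B = 7/10, so u_p = 7*sin(x)/10 + 21*cos(x)/10.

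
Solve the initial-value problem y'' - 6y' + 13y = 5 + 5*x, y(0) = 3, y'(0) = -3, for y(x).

y = 95/169 + 5*x/13 - 904*exp(3*x)*sin(2*x)/169 + 412*cos(2*x)*exp(3*x)/169

Characteristic equation r² - 6r + 13 = 0 has discriminant (-6)² - 4·(13) = -16 < 0, so r = 3 ± 2i.
Hence y_h = C1*cos(2*x)*exp(3*x) + C2*exp(3*x)*sin(2*x).
For the particular solution try y_p = A0 + A1*x. Substituting and matching coefficients of each power of x gives A0 = 95/169, A1 = 5/13, so y_p = 95/169 + 5*x/13.
General solution: y = 95/169 + 5*x/13 + C1*cos(2*x)*exp(3*x) + C2*exp(3*x)*sin(2*x).
Apply the initial conditions: y(0) = 95/169 + C1 = 3 and y'(0) = 5/13 + 2*C2 + 3*C1 = -3. Solving gives C1 = 412/169, C2 = -904/169.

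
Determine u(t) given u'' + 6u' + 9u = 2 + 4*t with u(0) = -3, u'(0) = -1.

u = -2/27 - 79*exp(-3*t)/27 + 4*t/9 - 92*t*exp(-3*t)/9

Characteristic equation r² + 6r + 9 = 0 has discriminant (6)² - 4·(9) = 0, so r = -3 is a repeated root.
Hence u_h = (C1 + C2*t)*exp(-3*t).
For the particular solution try u_p = A0 + A1*t. Substituting and matching coefficients of each power of t gives A0 = -2/27, A1 = 4/9, so u_p = -2/27 + 4*t/9.
General solution: u = -2/27 + 4*t/9 + C1*exp(-3*t) + C2*t*exp(-3*t).
Apply the initial conditions: u(0) = -2/27 + C1 = -3 and u'(0) = 4/9 + C2 - 3*C1 = -1. Solving gives C1 = -79/27, C2 = -92/9.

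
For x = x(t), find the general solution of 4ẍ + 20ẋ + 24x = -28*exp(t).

Divide through by 4: x'' + 5x' + 6x = -7*exp(t).
Characteristic equation r² + 5r + 6 = 0 factors as (r + 2)(r + 3) = 0, so r = -2, -3.
Hence x_h = C1*exp(-2*t) + C2*exp(-3*t).
Try x_p = A*exp(t). Substituting into the equation and dividing by exp(t) gives A = -7/12, so x_p = -7*exp(t)/12.

x = -7*exp(t)/12 + C1*exp(-2*t) + C2*exp(-3*t)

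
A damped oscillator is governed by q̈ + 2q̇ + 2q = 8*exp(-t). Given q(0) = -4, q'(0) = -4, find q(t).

Characteristic equation r² + 2r + 2 = 0 has discriminant (2)² - 4·(2) = -4 < 0, so r = -1 ± i.
Hence q_h = C1*cos(t)*exp(-t) + C2*exp(-t)*sin(t).
Try q_p = A*exp(-t). Substituting into the equation and dividing by exp(-t) gives A = 8, so q_p = 8*exp(-t).
General solution: q = 8*exp(-t) + C1*cos(t)*exp(-t) + C2*exp(-t)*sin(t).
Apply the initial conditions: q(0) = 8 + C1 = -4 and q'(0) = -8 + C2 - C1 = -4. Solving gives C1 = -12, C2 = -8.

q = 8*exp(-t) - 12*cos(t)*exp(-t) - 8*exp(-t)*sin(t)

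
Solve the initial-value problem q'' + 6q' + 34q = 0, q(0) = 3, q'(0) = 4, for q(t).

q = 3*cos(5*t)*exp(-3*t) + 13*exp(-3*t)*sin(5*t)/5

Characteristic equation r² + 6r + 34 = 0 has discriminant (6)² - 4·(34) = -100 < 0, so r = -3 ± 5i.
Hence q_h = C1*cos(5*t)*exp(-3*t) + C2*exp(-3*t)*sin(5*t).
Apply the initial conditions: q(0) = C1 = 3 and q'(0) = -3*C1 + 5*C2 = 4. Solving gives C1 = 3, C2 = 13/5.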